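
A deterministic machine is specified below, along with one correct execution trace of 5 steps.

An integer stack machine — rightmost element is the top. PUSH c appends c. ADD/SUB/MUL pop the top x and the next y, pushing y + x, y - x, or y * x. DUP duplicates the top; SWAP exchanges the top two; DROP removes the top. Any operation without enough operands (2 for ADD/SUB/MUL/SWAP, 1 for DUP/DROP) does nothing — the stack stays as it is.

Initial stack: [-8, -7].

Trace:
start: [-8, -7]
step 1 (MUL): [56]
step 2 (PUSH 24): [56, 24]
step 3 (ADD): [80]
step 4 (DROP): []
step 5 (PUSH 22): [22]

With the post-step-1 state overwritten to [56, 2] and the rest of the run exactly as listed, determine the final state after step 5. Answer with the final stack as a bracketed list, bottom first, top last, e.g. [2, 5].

state after step 1 := [56, 2]
step 2 (PUSH 24): [56, 2, 24]
step 3 (ADD): [56, 26]
step 4 (DROP): [56]
step 5 (PUSH 22): [56, 22]

[56, 22]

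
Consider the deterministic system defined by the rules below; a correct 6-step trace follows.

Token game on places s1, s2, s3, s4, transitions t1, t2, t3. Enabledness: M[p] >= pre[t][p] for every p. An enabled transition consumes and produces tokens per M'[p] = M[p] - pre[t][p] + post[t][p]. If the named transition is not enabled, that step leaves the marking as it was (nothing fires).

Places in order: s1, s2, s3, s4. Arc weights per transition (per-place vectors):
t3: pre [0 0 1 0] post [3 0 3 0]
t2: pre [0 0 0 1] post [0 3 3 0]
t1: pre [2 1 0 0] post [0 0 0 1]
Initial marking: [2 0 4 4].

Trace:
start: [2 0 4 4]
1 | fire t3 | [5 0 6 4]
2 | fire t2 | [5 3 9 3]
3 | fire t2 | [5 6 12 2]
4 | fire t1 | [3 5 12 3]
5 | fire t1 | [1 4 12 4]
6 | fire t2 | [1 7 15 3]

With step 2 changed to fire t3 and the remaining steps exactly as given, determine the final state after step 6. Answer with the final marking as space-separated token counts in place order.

4 4 14 4

(re-executing from step 2 with the substitution; state before step 2: [5 0 6 4])
2 | fire t3 | [8 0 8 4]
3 | fire t2 | [8 3 11 3]
4 | fire t1 | [6 2 11 4]
5 | fire t1 | [4 1 11 5]
6 | fire t2 | [4 4 14 4]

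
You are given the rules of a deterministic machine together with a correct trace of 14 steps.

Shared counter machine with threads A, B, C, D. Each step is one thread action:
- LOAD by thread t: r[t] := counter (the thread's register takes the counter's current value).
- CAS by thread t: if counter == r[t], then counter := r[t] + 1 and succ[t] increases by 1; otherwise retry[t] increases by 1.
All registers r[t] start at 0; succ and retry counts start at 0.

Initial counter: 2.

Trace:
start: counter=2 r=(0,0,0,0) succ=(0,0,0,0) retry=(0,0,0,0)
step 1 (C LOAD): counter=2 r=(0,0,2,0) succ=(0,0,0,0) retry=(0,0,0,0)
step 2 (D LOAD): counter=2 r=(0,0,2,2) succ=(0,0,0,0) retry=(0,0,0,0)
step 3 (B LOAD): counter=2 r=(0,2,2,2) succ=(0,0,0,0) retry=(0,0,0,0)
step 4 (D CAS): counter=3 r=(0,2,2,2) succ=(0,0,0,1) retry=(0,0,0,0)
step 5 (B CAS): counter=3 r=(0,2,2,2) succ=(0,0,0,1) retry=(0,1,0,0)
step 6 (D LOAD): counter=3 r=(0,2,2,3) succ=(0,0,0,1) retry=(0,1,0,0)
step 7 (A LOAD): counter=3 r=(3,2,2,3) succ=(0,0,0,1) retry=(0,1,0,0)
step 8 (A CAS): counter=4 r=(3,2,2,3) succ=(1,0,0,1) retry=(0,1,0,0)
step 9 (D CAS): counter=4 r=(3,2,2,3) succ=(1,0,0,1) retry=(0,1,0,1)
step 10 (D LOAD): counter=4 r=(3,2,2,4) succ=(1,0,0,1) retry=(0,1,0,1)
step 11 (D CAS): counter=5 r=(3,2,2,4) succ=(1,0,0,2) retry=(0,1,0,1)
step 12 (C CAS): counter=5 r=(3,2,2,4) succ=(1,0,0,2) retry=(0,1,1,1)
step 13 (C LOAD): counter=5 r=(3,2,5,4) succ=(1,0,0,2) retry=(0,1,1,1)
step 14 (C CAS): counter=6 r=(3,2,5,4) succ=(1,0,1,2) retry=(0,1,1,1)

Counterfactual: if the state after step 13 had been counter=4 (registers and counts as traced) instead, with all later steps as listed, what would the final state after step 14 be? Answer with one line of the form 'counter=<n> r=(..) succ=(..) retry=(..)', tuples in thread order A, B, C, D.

counter=4 r=(3,2,5,4) succ=(1,0,0,2) retry=(0,1,2,1)

state after step 13 := counter=4 r=(3,2,5,4) succ=(1,0,0,2) retry=(0,1,1,1)
step 14 (C CAS): counter=4 r=(3,2,5,4) succ=(1,0,0,2) retry=(0,1,2,1)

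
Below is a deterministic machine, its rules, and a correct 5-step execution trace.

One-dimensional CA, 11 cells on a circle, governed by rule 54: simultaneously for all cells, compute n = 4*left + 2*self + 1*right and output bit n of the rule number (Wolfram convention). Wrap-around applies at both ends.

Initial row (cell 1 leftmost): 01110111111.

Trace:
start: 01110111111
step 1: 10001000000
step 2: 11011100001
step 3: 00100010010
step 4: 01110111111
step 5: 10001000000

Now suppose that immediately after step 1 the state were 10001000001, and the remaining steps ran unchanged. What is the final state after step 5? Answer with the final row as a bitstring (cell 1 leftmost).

state after step 1 := 10001000001
step 2: 01011100010
step 3: 11100010111
step 4: 00010111000
step 5: 00111000100

00111000100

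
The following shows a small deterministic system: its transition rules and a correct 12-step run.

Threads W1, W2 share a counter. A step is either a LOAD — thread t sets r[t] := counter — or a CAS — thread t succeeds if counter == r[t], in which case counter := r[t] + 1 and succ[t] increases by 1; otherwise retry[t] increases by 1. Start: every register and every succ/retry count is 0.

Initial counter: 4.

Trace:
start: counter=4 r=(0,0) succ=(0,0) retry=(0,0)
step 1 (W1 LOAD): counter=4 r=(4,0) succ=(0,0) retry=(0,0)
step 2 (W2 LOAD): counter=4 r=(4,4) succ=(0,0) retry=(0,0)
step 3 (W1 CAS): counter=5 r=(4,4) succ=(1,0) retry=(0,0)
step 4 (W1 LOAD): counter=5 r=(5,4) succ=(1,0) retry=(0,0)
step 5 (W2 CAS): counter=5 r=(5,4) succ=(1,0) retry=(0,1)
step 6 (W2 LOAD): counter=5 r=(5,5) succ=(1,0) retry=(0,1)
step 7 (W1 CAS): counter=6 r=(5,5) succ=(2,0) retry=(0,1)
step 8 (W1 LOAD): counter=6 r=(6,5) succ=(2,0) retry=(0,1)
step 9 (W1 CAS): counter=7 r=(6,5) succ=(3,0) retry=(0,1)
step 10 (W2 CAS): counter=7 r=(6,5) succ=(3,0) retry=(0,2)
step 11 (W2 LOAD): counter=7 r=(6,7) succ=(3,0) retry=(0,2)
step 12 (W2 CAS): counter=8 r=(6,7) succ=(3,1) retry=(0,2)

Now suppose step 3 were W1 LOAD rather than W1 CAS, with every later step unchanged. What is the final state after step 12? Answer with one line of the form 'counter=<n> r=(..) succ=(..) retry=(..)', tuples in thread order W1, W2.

counter=7 r=(5,6) succ=(1,2) retry=(1,1)

(re-executing from step 3 with the substitution; state before step 3: counter=4 r=(4,4) succ=(0,0) retry=(0,0))
step 3 (W1 LOAD): counter=4 r=(4,4) succ=(0,0) retry=(0,0)
step 4 (W1 LOAD): counter=4 r=(4,4) succ=(0,0) retry=(0,0)
step 5 (W2 CAS): counter=5 r=(4,4) succ=(0,1) retry=(0,0)
step 6 (W2 LOAD): counter=5 r=(4,5) succ=(0,1) retry=(0,0)
step 7 (W1 CAS): counter=5 r=(4,5) succ=(0,1) retry=(1,0)
step 8 (W1 LOAD): counter=5 r=(5,5) succ=(0,1) retry=(1,0)
step 9 (W1 CAS): counter=6 r=(5,5) succ=(1,1) retry=(1,0)
step 10 (W2 CAS): counter=6 r=(5,5) succ=(1,1) retry=(1,1)
step 11 (W2 LOAD): counter=6 r=(5,6) succ=(1,1) retry=(1,1)
step 12 (W2 CAS): counter=7 r=(5,6) succ=(1,2) retry=(1,1)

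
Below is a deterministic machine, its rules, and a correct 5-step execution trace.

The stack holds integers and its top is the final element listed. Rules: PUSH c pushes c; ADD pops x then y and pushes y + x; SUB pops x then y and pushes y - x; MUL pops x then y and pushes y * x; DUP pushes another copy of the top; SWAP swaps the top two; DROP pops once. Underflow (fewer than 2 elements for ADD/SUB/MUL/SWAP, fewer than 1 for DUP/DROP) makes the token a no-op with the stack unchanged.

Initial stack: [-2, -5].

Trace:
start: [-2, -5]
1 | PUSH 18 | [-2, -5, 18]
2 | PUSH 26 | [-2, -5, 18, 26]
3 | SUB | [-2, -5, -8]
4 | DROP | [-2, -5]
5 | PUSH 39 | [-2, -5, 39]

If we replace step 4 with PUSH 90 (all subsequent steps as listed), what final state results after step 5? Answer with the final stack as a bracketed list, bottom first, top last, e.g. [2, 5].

(re-executing from step 4 with the substitution; state before step 4: [-2, -5, -8])
4 | PUSH 90 | [-2, -5, -8, 90]
5 | PUSH 39 | [-2, -5, -8, 90, 39]

[-2, -5, -8, 90, 39]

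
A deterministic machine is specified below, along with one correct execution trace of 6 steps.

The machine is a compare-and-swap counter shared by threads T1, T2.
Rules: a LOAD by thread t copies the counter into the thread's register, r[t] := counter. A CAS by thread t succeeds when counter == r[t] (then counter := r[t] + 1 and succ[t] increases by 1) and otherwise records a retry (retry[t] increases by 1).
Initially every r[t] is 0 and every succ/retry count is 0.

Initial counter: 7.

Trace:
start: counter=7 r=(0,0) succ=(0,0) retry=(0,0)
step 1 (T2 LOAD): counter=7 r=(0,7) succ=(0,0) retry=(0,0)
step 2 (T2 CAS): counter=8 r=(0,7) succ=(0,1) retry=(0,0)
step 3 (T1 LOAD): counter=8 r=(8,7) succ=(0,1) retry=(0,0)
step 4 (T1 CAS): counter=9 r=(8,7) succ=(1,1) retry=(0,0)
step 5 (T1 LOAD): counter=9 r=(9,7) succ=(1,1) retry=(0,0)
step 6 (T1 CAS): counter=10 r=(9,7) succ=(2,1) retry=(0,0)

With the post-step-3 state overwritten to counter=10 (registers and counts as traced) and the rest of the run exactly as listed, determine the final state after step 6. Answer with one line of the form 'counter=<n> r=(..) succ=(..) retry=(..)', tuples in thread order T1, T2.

state after step 3 := counter=10 r=(8,7) succ=(0,1) retry=(0,0)
step 4 (T1 CAS): counter=10 r=(8,7) succ=(0,1) retry=(1,0)
step 5 (T1 LOAD): counter=10 r=(10,7) succ=(0,1) retry=(1,0)
step 6 (T1 CAS): counter=11 r=(10,7) succ=(1,1) retry=(1,0)

counter=11 r=(10,7) succ=(1,1) retry=(1,0)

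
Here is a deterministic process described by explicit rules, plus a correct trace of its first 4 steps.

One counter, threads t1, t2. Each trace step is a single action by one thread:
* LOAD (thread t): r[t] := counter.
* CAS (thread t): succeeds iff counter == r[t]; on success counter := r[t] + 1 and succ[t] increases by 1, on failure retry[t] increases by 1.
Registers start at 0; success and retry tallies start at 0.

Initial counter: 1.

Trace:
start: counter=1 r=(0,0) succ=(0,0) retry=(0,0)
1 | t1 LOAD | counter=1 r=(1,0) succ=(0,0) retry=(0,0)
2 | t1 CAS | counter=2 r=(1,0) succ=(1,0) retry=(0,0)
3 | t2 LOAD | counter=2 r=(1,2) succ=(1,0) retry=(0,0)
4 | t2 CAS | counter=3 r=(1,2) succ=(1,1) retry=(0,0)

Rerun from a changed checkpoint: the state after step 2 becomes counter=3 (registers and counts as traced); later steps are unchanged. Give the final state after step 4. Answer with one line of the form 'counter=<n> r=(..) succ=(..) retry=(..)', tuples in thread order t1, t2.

counter=4 r=(1,3) succ=(1,1) retry=(0,0)

state after step 2 := counter=3 r=(1,0) succ=(1,0) retry=(0,0)
3 | t2 LOAD | counter=3 r=(1,3) succ=(1,0) retry=(0,0)
4 | t2 CAS | counter=4 r=(1,3) succ=(1,1) retry=(0,0)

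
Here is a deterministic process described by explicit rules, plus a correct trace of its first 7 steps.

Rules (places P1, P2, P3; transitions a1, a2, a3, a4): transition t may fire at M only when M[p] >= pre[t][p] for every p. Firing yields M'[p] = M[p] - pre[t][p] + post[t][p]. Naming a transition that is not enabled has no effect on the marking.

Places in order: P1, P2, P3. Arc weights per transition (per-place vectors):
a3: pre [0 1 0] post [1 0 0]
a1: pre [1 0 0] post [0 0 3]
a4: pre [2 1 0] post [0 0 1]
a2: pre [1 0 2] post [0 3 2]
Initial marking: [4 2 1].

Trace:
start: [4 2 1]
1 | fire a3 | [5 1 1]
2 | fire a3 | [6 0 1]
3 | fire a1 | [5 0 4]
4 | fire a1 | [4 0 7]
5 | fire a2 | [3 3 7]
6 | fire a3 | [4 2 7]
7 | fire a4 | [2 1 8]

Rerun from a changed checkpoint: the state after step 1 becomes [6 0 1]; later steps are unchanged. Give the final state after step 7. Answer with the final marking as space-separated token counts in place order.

state after step 1 := [6 0 1]
2 | fire a3 | [6 0 1]
3 | fire a1 | [5 0 4]
4 | fire a1 | [4 0 7]
5 | fire a2 | [3 3 7]
6 | fire a3 | [4 2 7]
7 | fire a4 | [2 1 8]

2 1 8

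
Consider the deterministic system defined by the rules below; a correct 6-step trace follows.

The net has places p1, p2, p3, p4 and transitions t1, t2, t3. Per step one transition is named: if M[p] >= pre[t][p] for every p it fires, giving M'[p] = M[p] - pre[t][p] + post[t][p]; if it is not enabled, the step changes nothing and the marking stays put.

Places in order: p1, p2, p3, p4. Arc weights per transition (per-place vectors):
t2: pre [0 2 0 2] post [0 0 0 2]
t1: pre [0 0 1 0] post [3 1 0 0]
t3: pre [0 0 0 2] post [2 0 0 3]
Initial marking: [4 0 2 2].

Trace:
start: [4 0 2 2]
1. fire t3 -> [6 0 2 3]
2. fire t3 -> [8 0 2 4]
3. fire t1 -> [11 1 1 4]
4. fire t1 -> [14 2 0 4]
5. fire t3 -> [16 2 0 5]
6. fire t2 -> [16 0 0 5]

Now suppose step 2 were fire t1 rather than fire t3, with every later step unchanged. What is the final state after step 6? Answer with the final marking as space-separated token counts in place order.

14 0 0 4

(re-executing from step 2 with the substitution; state before step 2: [6 0 2 3])
2. fire t1 -> [9 1 1 3]
3. fire t1 -> [12 2 0 3]
4. fire t1 -> [12 2 0 3]
5. fire t3 -> [14 2 0 4]
6. fire t2 -> [14 0 0 4]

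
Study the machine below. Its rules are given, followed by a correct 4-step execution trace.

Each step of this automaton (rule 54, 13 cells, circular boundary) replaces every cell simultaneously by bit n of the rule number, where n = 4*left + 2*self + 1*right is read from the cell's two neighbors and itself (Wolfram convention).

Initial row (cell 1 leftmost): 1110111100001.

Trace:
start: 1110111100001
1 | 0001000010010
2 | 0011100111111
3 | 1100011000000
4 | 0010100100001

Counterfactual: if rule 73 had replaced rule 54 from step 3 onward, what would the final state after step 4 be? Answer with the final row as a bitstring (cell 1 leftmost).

(re-executing steps 3..4 under rule 73; state before step 3: 0011100111111)
3 | 0010100100001
4 | 0000000001100

0000000001100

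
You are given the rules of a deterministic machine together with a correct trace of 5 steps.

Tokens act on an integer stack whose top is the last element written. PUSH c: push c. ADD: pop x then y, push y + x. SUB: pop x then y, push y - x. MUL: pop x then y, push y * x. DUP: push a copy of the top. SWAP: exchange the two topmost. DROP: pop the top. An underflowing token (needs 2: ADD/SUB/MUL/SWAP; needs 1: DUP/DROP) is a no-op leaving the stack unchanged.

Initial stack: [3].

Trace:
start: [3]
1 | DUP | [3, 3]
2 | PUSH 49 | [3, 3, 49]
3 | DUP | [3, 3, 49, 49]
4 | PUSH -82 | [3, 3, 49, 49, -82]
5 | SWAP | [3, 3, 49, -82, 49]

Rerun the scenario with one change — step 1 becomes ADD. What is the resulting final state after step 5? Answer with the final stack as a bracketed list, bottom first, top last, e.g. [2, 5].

(re-executing from step 1 with the substitution; state before step 1: [3])
1 | ADD | [3]
2 | PUSH 49 | [3, 49]
3 | DUP | [3, 49, 49]
4 | PUSH -82 | [3, 49, 49, -82]
5 | SWAP | [3, 49, -82, 49]

[3, 49, -82, 49]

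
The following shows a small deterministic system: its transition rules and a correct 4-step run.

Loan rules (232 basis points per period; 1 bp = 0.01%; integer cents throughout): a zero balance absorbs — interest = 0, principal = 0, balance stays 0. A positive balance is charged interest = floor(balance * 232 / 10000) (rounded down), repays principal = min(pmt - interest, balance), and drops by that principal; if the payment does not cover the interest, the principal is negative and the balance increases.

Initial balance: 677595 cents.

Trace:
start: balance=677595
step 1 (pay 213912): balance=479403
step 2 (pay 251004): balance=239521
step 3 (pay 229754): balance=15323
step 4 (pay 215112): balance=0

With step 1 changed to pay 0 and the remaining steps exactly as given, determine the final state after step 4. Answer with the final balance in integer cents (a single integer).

29714

(re-executing from step 1 with the substitution; state before step 1: balance=677595)
step 1 (pay 0): balance=693315
step 2 (pay 251004): balance=458395
step 3 (pay 229754): balance=239275
step 4 (pay 215112): balance=29714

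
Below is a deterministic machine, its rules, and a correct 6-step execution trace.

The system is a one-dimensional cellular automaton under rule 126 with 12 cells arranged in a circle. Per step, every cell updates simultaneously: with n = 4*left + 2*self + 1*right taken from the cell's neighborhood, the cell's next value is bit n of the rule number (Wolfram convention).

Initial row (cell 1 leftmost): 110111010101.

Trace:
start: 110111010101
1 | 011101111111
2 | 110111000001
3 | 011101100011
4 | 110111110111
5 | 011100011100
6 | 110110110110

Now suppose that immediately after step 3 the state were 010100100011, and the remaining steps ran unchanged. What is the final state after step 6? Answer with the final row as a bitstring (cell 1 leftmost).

000000110110

state after step 3 := 010100100011
4 | 111111110111
5 | 000000011100
6 | 000000110110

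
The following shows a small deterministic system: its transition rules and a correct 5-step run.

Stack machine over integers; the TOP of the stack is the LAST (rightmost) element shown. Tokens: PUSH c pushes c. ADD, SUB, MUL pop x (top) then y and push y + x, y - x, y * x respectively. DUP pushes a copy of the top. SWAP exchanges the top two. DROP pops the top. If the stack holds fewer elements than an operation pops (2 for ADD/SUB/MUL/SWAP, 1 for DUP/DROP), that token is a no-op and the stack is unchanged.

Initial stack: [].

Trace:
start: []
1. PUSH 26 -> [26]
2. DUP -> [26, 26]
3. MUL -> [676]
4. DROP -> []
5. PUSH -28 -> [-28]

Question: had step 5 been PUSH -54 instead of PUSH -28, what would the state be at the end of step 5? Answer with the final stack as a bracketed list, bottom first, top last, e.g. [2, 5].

[-54]

(re-executing from step 5 with the substitution; state before step 5: [])
5. PUSH -54 -> [-54]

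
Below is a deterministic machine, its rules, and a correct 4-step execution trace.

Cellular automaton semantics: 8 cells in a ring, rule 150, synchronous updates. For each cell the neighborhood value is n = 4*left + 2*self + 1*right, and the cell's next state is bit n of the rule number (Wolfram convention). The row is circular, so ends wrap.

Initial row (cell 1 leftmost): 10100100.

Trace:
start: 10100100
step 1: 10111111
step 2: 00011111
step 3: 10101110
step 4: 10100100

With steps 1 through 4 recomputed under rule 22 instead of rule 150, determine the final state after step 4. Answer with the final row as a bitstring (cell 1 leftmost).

(re-executing steps 1..4 under rule 22; state before step 1: 10100100)
step 1: 10111111
step 2: 00000000
step 3: 00000000
step 4: 00000000

00000000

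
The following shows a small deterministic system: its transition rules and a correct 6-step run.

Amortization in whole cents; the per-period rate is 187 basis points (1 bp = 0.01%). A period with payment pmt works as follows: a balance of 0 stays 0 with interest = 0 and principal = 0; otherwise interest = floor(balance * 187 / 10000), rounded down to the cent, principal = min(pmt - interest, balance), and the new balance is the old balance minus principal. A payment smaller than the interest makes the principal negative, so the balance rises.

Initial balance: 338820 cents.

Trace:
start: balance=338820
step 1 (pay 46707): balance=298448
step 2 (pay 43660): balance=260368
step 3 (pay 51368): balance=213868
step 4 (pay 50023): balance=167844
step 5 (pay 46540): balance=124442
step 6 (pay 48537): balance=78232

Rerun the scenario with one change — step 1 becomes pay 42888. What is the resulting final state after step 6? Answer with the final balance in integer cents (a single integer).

82422

(re-executing from step 1 with the substitution; state before step 1: balance=338820)
step 1 (pay 42888): balance=302267
step 2 (pay 43660): balance=264259
step 3 (pay 51368): balance=217832
step 4 (pay 50023): balance=171882
step 5 (pay 46540): balance=128556
step 6 (pay 48537): balance=82422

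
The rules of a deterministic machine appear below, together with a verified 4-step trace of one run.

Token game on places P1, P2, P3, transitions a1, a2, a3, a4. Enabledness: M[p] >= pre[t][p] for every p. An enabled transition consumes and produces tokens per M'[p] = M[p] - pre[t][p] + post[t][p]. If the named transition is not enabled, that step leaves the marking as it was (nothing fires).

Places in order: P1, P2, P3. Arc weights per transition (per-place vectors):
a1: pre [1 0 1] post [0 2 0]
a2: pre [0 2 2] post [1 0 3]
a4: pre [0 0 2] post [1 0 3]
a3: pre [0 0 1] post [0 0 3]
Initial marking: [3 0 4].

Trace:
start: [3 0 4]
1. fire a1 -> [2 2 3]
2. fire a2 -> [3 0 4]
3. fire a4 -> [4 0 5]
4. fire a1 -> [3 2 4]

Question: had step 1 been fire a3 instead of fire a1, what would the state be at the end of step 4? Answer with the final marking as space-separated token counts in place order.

3 2 6

(re-executing from step 1 with the substitution; state before step 1: [3 0 4])
1. fire a3 -> [3 0 6]
2. fire a2 -> [3 0 6]
3. fire a4 -> [4 0 7]
4. fire a1 -> [3 2 6]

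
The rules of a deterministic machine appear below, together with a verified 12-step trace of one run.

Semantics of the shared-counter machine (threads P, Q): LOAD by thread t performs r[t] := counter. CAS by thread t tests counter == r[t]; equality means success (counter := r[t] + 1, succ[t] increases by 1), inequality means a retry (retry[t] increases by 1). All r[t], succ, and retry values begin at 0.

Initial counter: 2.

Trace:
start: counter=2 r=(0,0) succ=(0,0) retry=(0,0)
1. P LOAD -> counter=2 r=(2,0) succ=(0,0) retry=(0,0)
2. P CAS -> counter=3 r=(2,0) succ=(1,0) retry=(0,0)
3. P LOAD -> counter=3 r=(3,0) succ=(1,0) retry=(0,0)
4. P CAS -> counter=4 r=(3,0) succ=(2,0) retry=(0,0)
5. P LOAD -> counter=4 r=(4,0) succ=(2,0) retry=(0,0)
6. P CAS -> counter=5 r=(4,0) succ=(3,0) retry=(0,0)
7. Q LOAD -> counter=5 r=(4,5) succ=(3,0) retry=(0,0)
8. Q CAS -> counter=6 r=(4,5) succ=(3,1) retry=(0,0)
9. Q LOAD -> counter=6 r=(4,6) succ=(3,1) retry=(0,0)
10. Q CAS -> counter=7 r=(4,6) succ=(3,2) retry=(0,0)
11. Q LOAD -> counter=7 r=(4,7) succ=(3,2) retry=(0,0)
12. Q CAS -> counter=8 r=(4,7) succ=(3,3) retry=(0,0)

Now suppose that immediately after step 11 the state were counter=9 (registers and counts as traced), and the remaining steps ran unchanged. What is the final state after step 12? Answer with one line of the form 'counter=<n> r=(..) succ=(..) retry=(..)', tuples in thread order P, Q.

state after step 11 := counter=9 r=(4,7) succ=(3,2) retry=(0,0)
12. Q CAS -> counter=9 r=(4,7) succ=(3,2) retry=(0,1)

counter=9 r=(4,7) succ=(3,2) retry=(0,1)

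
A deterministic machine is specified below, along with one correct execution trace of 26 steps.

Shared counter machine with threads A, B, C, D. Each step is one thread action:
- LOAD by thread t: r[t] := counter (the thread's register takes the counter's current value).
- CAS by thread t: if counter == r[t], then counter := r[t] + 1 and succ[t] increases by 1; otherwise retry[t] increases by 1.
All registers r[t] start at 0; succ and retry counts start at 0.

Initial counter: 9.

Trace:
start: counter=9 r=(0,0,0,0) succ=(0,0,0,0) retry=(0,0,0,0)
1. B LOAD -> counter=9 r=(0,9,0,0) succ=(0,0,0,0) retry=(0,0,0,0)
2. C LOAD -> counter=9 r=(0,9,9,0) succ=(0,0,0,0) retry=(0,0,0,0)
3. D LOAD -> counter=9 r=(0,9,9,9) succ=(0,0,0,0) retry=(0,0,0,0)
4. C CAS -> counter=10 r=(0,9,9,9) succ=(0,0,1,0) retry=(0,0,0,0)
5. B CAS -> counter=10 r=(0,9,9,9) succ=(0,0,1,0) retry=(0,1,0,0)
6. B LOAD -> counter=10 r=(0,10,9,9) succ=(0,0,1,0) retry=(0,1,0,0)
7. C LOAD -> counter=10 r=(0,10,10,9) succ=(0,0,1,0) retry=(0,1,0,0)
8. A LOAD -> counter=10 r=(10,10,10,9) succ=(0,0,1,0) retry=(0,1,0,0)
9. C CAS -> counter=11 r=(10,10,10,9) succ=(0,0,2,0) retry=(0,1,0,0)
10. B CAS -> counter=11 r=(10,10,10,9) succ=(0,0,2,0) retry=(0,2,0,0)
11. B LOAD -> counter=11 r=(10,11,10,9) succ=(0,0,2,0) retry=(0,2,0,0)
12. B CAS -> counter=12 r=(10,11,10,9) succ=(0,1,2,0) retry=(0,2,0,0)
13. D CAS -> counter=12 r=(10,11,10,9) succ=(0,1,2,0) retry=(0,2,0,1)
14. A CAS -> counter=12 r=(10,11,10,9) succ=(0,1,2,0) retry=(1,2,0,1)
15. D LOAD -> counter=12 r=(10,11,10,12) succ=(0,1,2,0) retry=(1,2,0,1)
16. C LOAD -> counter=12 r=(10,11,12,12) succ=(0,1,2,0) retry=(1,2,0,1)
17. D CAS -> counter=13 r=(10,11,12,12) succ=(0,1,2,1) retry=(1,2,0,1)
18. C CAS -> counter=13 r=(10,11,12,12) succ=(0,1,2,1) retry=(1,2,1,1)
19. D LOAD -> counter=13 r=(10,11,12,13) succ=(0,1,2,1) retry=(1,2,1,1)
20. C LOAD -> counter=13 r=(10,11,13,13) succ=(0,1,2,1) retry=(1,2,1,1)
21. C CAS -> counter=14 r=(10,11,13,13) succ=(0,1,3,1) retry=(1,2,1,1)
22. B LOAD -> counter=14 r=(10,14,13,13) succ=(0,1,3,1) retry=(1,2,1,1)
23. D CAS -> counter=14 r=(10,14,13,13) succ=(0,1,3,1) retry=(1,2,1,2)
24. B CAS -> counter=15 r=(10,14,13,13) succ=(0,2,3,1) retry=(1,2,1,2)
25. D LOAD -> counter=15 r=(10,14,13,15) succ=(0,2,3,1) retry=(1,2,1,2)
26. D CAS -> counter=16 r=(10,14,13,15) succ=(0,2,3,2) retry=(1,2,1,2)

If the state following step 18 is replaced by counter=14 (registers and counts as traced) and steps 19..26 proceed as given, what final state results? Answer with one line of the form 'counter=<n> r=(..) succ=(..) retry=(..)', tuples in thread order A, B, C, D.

state after step 18 := counter=14 r=(10,11,12,12) succ=(0,1,2,1) retry=(1,2,1,1)
19. D LOAD -> counter=14 r=(10,11,12,14) succ=(0,1,2,1) retry=(1,2,1,1)
20. C LOAD -> counter=14 r=(10,11,14,14) succ=(0,1,2,1) retry=(1,2,1,1)
21. C CAS -> counter=15 r=(10,11,14,14) succ=(0,1,3,1) retry=(1,2,1,1)
22. B LOAD -> counter=15 r=(10,15,14,14) succ=(0,1,3,1) retry=(1,2,1,1)
23. D CAS -> counter=15 r=(10,15,14,14) succ=(0,1,3,1) retry=(1,2,1,2)
24. B CAS -> counter=16 r=(10,15,14,14) succ=(0,2,3,1) retry=(1,2,1,2)
25. D LOAD -> counter=16 r=(10,15,14,16) succ=(0,2,3,1) retry=(1,2,1,2)
26. D CAS -> counter=17 r=(10,15,14,16) succ=(0,2,3,2) retry=(1,2,1,2)

counter=17 r=(10,15,14,16) succ=(0,2,3,2) retry=(1,2,1,2)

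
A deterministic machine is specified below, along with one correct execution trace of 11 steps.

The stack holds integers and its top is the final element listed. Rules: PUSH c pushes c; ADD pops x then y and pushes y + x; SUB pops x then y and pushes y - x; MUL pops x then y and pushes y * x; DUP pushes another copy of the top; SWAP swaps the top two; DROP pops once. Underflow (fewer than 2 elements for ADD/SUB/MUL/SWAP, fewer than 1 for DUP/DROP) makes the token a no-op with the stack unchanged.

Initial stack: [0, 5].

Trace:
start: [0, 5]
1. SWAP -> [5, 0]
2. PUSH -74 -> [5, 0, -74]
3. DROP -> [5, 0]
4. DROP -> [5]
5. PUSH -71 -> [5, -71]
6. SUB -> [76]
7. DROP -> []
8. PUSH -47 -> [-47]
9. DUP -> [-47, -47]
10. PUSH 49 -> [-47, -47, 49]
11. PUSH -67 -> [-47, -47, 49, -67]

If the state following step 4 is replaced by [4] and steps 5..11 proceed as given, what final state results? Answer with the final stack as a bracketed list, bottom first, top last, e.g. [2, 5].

[-47, -47, 49, -67]

state after step 4 := [4]
5. PUSH -71 -> [4, -71]
6. SUB -> [75]
7. DROP -> []
8. PUSH -47 -> [-47]
9. DUP -> [-47, -47]
10. PUSH 49 -> [-47, -47, 49]
11. PUSH -67 -> [-47, -47, 49, -67]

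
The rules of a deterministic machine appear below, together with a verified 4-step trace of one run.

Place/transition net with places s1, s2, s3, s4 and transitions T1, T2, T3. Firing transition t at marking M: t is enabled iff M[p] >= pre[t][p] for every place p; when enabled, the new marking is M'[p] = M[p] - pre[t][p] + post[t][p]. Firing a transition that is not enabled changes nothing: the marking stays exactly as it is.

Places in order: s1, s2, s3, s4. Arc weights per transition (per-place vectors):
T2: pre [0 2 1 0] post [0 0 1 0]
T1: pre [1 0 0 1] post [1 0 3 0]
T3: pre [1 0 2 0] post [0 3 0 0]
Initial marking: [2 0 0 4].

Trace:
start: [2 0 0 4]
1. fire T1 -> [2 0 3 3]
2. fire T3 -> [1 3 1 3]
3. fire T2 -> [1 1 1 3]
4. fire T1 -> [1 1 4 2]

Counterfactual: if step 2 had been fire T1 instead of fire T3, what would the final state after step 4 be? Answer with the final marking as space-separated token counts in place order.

2 0 9 1

(re-executing from step 2 with the substitution; state before step 2: [2 0 3 3])
2. fire T1 -> [2 0 6 2]
3. fire T2 -> [2 0 6 2]
4. fire T1 -> [2 0 9 1]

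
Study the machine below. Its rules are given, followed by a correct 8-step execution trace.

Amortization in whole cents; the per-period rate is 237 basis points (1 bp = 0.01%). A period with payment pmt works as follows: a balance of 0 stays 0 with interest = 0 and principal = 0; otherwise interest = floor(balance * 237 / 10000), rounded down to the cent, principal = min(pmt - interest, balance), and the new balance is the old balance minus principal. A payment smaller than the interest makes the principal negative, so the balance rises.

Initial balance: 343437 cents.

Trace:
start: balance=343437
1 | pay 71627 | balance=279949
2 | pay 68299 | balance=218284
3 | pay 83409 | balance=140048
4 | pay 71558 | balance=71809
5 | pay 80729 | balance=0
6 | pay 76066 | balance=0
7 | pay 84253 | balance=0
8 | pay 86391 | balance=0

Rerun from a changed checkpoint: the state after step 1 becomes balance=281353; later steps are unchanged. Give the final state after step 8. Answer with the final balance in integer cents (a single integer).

0

state after step 1 := balance=281353
2 | pay 68299 | balance=219722
3 | pay 83409 | balance=141520
4 | pay 71558 | balance=73316
5 | pay 80729 | balance=0
6 | pay 76066 | balance=0
7 | pay 84253 | balance=0
8 | pay 86391 | balance=0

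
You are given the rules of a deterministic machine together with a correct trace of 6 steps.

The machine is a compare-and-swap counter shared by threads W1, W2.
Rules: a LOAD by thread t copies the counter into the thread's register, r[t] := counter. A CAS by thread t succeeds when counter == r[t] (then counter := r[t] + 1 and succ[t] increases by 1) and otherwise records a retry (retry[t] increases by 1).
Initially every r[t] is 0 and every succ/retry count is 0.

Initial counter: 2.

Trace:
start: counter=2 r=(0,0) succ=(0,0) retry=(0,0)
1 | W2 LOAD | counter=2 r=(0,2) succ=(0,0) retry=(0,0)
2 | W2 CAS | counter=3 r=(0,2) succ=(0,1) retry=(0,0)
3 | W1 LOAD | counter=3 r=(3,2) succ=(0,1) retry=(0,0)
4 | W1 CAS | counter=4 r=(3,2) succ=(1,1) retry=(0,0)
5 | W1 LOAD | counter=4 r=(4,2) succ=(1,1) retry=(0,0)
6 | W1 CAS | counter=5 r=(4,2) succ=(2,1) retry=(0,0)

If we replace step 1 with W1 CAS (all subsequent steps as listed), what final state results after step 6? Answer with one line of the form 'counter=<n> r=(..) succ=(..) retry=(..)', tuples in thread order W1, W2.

counter=4 r=(3,0) succ=(2,0) retry=(1,1)

(re-executing from step 1 with the substitution; state before step 1: counter=2 r=(0,0) succ=(0,0) retry=(0,0))
1 | W1 CAS | counter=2 r=(0,0) succ=(0,0) retry=(1,0)
2 | W2 CAS | counter=2 r=(0,0) succ=(0,0) retry=(1,1)
3 | W1 LOAD | counter=2 r=(2,0) succ=(0,0) retry=(1,1)
4 | W1 CAS | counter=3 r=(2,0) succ=(1,0) retry=(1,1)
5 | W1 LOAD | counter=3 r=(3,0) succ=(1,0) retry=(1,1)
6 | W1 CAS | counter=4 r=(3,0) succ=(2,0) retry=(1,1)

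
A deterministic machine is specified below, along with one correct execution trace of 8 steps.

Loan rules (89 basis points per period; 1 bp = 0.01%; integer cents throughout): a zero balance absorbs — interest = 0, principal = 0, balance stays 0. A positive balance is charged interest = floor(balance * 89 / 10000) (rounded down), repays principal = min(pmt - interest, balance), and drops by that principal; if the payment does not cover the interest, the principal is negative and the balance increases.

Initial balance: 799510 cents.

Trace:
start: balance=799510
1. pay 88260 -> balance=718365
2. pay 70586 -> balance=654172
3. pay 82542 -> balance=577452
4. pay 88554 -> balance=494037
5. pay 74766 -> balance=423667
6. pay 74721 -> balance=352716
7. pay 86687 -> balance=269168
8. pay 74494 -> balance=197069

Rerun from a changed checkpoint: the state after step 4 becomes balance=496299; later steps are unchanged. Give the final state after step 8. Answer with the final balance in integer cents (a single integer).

199413

state after step 4 := balance=496299
5. pay 74766 -> balance=425950
6. pay 74721 -> balance=355019
7. pay 86687 -> balance=271491
8. pay 74494 -> balance=199413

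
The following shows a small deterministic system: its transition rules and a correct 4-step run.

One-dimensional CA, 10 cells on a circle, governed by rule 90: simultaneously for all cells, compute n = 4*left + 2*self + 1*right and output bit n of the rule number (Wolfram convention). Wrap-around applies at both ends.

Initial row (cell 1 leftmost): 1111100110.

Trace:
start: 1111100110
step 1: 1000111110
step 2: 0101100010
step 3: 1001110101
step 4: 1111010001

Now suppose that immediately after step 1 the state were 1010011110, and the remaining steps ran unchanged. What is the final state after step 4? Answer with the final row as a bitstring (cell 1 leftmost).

1111010100

state after step 1 := 1010011110
step 2: 0001110010
step 3: 0011011101
step 4: 1111010100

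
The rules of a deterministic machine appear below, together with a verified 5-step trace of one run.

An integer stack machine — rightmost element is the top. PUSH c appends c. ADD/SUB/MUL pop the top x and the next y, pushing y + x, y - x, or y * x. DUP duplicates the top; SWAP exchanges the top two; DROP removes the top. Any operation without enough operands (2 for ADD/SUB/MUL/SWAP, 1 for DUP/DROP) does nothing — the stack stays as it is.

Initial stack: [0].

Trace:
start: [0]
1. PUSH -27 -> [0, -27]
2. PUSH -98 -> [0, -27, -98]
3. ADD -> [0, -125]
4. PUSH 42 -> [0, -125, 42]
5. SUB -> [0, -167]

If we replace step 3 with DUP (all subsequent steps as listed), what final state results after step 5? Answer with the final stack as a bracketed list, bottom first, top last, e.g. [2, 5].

[0, -27, -98, -140]

(re-executing from step 3 with the substitution; state before step 3: [0, -27, -98])
3. DUP -> [0, -27, -98, -98]
4. PUSH 42 -> [0, -27, -98, -98, 42]
5. SUB -> [0, -27, -98, -140]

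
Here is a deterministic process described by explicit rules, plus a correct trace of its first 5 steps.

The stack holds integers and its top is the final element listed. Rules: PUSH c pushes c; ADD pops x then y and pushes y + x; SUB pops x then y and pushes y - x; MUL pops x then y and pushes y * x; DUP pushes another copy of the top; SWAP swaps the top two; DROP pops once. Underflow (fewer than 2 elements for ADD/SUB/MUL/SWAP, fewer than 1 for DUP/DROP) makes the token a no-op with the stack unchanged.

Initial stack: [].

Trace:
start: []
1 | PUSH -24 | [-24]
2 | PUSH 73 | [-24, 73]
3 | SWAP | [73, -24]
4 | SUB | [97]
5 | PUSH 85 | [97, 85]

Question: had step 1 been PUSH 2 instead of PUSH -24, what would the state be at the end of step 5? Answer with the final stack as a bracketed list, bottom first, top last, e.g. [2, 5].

(re-executing from step 1 with the substitution; state before step 1: [])
1 | PUSH 2 | [2]
2 | PUSH 73 | [2, 73]
3 | SWAP | [73, 2]
4 | SUB | [71]
5 | PUSH 85 | [71, 85]

[71, 85]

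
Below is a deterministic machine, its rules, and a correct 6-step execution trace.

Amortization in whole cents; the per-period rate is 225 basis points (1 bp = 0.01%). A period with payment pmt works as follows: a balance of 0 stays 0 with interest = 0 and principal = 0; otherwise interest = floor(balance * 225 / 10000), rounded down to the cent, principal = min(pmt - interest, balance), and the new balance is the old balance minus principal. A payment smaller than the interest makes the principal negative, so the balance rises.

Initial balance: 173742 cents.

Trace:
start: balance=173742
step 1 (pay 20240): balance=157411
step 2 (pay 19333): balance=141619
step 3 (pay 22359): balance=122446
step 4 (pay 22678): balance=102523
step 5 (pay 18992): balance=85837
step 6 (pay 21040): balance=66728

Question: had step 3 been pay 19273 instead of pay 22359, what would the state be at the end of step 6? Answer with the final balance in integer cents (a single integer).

70026

(re-executing from step 3 with the substitution; state before step 3: balance=141619)
step 3 (pay 19273): balance=125532
step 4 (pay 22678): balance=105678
step 5 (pay 18992): balance=89063
step 6 (pay 21040): balance=70026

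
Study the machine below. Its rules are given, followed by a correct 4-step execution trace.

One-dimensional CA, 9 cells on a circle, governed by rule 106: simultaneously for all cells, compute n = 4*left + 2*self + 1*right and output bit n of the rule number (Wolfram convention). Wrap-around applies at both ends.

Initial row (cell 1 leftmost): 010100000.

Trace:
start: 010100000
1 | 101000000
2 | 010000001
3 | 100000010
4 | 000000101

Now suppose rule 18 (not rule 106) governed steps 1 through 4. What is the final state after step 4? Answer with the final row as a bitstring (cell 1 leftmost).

000001001

(re-executing steps 1..4 under rule 18; state before step 1: 010100000)
1 | 100010000
2 | 010101001
3 | 000000110
4 | 000001001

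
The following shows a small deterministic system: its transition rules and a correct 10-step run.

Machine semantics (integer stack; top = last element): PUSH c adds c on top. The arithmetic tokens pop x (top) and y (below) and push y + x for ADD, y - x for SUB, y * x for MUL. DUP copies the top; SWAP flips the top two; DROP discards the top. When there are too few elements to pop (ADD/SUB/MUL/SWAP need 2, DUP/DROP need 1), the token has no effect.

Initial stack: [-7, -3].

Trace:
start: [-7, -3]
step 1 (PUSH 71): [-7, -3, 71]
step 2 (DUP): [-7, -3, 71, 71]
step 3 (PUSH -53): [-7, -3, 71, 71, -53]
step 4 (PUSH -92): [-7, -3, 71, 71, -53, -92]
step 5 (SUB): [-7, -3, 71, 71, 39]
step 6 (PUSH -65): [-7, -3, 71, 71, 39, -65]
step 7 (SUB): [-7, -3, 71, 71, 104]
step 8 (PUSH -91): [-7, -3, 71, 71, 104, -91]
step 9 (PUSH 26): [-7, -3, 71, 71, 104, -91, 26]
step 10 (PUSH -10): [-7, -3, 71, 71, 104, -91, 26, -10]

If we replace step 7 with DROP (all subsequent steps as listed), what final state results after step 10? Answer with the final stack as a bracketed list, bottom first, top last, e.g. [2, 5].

(re-executing from step 7 with the substitution; state before step 7: [-7, -3, 71, 71, 39, -65])
step 7 (DROP): [-7, -3, 71, 71, 39]
step 8 (PUSH -91): [-7, -3, 71, 71, 39, -91]
step 9 (PUSH 26): [-7, -3, 71, 71, 39, -91, 26]
step 10 (PUSH -10): [-7, -3, 71, 71, 39, -91, 26, -10]

[-7, -3, 71, 71, 39, -91, 26, -10]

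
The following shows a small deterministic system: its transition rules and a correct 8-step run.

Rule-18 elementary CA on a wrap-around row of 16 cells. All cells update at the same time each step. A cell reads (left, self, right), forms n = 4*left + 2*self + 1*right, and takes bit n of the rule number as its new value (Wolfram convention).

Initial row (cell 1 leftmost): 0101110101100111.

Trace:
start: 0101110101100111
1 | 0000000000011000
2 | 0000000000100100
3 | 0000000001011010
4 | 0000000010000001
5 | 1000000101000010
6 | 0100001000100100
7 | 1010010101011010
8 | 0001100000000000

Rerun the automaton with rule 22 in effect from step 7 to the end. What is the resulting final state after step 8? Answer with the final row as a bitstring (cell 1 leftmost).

(re-executing steps 7..8 under rule 22; state before step 7: 0100001000100100)
7 | 1110011101111110
8 | 0001100000000000

0001100000000000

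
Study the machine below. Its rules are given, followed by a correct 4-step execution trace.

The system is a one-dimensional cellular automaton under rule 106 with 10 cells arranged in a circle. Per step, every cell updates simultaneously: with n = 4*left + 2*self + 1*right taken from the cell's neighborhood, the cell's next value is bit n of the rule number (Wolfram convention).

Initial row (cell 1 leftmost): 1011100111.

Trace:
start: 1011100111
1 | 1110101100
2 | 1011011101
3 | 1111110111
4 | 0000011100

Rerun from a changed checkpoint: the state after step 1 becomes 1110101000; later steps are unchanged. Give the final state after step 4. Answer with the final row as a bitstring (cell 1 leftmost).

0000100110

state after step 1 := 1110101000
2 | 1011010001
3 | 1111100011
4 | 0000100110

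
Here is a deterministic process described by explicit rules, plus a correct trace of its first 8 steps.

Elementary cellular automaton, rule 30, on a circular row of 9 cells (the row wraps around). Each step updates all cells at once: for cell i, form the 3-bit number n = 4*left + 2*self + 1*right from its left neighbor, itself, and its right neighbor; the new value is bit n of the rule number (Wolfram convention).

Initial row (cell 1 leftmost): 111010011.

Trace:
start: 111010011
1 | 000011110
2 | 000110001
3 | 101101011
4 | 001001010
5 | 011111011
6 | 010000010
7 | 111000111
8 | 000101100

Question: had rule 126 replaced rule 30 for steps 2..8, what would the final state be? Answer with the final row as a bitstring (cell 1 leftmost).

(re-executing steps 2..8 under rule 126; state before step 2: 000011110)
2 | 000110011
3 | 101111111
4 | 111000000
5 | 101100001
6 | 111110011
7 | 000011110
8 | 000110011

000110011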